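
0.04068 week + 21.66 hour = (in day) 1.187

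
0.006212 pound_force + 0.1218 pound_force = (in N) 0.5694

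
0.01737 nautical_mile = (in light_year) 3.4e-15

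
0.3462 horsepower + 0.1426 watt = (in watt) 258.3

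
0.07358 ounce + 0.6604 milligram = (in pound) 0.0046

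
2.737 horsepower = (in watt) 2041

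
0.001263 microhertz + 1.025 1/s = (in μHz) 1.025e+06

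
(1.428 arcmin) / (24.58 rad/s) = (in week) 2.794e-11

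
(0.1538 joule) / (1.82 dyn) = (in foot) 2.772e+04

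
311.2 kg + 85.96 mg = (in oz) 1.098e+04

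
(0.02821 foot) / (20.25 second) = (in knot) 0.0008254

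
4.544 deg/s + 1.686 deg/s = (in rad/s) 0.1087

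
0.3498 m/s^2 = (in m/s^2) 0.3498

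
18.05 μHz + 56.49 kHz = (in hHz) 564.9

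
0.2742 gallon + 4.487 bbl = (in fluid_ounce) 2.416e+04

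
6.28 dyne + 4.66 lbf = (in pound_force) 4.66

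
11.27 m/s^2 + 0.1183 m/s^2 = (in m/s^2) 11.39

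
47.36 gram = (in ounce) 1.671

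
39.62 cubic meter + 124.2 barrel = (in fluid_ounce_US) 2.007e+06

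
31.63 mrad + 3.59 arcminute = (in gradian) 2.08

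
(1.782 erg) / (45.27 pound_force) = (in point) 2.508e-06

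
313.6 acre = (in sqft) 1.366e+07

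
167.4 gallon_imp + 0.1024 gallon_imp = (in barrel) 4.79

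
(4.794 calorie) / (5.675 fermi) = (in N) 3.534e+15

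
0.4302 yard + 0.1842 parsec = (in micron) 5.684e+21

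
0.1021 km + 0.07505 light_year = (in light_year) 0.07505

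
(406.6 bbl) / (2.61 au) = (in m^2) 1.656e-10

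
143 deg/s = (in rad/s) 2.496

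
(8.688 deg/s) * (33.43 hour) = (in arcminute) 6.274e+07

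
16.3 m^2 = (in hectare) 0.00163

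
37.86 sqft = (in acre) 0.0008691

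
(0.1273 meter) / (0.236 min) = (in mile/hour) 0.02011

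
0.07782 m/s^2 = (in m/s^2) 0.07782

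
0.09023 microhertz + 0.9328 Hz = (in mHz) 932.8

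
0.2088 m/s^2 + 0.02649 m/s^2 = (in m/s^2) 0.2353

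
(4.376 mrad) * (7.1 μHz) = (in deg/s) 1.78e-06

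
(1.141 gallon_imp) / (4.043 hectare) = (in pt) 0.0003637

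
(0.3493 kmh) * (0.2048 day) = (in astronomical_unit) 1.148e-08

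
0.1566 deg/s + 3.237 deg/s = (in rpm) 0.5656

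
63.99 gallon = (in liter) 242.2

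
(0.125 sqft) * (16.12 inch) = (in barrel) 0.02991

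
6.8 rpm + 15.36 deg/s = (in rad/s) 0.9802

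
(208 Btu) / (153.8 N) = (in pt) 4.045e+06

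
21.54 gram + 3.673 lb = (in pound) 3.72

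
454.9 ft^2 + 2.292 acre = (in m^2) 9318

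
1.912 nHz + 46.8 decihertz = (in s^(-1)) 4.68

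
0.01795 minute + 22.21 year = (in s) 7.004e+08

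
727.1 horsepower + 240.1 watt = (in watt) 5.424e+05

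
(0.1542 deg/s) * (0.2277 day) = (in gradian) 3371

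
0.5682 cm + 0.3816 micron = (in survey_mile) 3.531e-06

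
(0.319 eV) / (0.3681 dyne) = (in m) 1.388e-14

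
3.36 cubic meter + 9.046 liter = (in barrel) 21.19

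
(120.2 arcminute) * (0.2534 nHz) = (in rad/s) 8.86e-12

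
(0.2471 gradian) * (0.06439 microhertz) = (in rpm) 2.387e-09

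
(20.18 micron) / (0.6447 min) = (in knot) 1.014e-06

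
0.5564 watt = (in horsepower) 0.0007461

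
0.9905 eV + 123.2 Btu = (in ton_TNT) 3.107e-05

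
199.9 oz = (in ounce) 199.9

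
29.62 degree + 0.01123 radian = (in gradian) 33.63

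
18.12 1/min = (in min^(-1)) 18.12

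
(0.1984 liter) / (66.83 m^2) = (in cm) 0.0002969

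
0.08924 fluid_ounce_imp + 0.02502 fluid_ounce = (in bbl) 2.06e-05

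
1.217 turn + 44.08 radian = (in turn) 8.233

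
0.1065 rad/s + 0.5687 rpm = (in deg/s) 9.514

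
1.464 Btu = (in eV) 9.641e+21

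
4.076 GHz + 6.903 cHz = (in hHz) 4.076e+07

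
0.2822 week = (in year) 0.005412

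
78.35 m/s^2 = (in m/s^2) 78.35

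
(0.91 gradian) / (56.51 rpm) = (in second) 0.002416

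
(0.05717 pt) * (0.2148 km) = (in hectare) 4.332e-07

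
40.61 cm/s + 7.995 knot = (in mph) 10.11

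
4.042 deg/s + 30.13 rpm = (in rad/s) 3.226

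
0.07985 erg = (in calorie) 1.908e-09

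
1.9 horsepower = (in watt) 1417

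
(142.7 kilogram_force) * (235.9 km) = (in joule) 3.301e+08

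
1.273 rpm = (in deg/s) 7.638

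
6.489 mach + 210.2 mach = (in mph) 1.65e+05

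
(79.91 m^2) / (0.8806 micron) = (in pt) 2.572e+11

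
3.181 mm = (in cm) 0.3181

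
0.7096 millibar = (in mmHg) 0.5322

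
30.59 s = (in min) 0.5098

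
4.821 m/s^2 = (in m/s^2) 4.821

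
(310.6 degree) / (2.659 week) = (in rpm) 3.219e-05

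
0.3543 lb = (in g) 160.7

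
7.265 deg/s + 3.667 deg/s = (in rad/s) 0.1908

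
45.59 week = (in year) 0.8743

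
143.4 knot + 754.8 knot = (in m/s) 462.1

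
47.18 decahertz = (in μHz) 4.718e+08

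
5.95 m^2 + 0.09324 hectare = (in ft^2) 1.01e+04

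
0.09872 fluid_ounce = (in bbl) 1.836e-05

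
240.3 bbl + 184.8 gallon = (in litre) 3.89e+04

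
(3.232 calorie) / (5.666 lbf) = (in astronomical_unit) 3.587e-12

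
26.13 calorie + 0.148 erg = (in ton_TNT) 2.613e-08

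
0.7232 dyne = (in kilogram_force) 7.375e-07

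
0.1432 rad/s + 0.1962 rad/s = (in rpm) 3.241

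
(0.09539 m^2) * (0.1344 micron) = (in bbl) 8.064e-08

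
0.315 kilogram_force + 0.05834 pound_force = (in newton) 3.349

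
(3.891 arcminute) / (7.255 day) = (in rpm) 1.724e-08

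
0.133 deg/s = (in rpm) 0.02217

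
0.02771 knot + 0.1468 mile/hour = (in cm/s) 7.988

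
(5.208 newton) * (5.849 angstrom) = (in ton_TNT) 7.28e-19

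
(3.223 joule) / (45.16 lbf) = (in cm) 1.604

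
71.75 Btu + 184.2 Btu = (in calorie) 6.454e+04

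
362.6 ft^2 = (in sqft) 362.6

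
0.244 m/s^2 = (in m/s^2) 0.244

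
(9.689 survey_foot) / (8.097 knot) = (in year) 2.248e-08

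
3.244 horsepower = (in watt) 2419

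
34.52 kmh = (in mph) 21.45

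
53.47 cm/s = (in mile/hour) 1.196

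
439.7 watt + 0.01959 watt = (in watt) 439.7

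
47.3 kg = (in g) 4.73e+04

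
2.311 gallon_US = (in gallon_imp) 1.924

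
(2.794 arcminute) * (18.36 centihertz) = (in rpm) 0.001425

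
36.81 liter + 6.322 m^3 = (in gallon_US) 1680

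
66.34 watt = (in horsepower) 0.08896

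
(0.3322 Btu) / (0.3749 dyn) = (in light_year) 9.882e-09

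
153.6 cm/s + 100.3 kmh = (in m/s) 29.4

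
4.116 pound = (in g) 1867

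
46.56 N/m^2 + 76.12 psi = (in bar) 5.249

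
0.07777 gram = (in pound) 0.0001715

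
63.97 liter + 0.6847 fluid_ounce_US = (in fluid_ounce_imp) 2252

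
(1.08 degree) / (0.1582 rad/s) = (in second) 0.1192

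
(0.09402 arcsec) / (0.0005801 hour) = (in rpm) 2.084e-06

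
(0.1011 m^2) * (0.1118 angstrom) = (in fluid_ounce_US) 3.822e-08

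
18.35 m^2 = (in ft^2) 197.5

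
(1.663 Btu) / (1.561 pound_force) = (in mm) 2.527e+05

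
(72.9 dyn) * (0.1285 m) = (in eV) 5.847e+14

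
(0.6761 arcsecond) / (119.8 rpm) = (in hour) 7.258e-11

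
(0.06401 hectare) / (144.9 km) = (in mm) 4.418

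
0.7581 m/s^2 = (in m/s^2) 0.7581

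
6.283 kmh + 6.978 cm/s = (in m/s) 1.815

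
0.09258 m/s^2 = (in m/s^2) 0.09258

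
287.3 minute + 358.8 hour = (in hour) 363.6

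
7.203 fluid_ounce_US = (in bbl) 0.00134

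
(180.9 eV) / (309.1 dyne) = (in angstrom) 9.377e-05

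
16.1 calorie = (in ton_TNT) 1.61e-08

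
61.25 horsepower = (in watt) 4.567e+04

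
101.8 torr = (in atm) 0.1339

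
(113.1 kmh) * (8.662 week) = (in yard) 1.8e+08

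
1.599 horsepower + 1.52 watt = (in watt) 1194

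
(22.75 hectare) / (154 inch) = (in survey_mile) 36.14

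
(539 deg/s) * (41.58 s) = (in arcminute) 1.345e+06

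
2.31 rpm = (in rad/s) 0.2419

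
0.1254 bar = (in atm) 0.1238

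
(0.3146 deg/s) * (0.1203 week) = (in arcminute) 1.373e+06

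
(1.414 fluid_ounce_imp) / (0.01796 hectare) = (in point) 0.0006341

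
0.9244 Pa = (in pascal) 0.9244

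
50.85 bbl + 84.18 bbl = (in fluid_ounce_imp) 7.556e+05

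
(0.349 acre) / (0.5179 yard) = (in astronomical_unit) 1.994e-08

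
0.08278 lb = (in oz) 1.324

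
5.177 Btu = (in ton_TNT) 1.305e-06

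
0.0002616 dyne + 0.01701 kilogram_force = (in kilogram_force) 0.01701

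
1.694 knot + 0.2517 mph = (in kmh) 3.542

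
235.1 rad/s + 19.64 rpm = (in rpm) 2265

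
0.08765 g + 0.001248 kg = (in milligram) 1336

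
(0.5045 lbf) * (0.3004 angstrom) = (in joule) 6.741e-11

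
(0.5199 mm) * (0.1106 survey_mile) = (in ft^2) 0.9961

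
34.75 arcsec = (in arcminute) 0.5792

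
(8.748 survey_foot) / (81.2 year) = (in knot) 2.024e-09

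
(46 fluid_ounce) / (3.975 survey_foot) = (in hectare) 1.123e-07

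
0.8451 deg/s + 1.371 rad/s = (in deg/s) 79.4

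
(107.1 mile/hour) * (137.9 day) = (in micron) 5.704e+14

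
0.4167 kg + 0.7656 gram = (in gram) 417.5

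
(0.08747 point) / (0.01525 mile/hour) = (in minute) 7.544e-05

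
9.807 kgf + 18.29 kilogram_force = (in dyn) 2.755e+07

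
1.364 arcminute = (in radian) 0.0003968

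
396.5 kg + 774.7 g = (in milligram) 3.973e+08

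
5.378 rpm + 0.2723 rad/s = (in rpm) 7.978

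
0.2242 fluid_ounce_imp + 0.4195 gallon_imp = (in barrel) 0.01204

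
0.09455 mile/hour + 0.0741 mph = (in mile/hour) 0.1686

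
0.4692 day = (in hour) 11.26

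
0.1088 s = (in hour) 3.022e-05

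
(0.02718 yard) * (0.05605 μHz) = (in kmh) 5.015e-09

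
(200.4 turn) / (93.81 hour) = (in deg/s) 0.2136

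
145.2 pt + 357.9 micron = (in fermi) 5.158e+13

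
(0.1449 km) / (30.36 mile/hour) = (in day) 0.0001236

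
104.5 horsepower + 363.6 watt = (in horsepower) 105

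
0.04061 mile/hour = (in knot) 0.03529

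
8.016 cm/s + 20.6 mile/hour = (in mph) 20.78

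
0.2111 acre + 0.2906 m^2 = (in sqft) 9199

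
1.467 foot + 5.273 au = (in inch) 3.106e+13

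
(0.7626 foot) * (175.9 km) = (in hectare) 4.089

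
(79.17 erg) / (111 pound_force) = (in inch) 6.313e-07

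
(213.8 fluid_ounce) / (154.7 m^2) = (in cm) 0.004087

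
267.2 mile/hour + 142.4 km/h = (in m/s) 159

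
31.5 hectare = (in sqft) 3.391e+06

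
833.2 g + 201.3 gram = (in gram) 1034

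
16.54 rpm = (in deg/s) 99.24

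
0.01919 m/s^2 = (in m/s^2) 0.01919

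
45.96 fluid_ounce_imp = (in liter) 1.306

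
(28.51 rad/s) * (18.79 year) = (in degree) 9.68e+11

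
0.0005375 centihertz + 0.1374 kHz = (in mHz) 1.374e+05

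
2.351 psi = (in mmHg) 121.6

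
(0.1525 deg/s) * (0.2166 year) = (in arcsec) 3.75e+09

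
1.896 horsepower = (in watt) 1414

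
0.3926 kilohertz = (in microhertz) 3.926e+08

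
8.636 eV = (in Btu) 1.311e-21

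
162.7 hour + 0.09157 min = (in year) 0.01857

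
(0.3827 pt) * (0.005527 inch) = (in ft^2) 2.04e-07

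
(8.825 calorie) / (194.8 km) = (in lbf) 4.261e-05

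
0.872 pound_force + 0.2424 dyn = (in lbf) 0.872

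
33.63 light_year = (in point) 9.019e+20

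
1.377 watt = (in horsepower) 0.001847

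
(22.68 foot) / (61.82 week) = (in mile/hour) 4.136e-07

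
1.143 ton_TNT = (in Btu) 4.533e+06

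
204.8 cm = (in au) 1.369e-11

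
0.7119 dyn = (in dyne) 0.7119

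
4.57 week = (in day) 31.99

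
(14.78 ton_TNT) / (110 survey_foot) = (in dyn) 1.844e+14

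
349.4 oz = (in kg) 9.905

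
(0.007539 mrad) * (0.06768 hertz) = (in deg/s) 2.923e-05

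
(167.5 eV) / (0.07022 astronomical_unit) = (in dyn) 2.555e-22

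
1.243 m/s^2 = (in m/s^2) 1.243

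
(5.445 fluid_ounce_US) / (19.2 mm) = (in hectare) 8.387e-07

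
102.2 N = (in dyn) 1.022e+07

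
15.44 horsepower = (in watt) 1.151e+04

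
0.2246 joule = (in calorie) 0.05368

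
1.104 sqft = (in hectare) 1.026e-05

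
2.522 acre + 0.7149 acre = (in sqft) 1.41e+05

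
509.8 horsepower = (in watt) 3.802e+05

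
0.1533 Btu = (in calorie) 38.66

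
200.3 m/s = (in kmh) 721.1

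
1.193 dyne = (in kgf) 1.217e-06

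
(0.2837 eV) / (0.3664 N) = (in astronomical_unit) 8.293e-31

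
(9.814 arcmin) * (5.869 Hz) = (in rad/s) 0.01675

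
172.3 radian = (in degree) 9872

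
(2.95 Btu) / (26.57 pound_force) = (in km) 0.02633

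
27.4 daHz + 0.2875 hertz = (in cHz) 2.743e+04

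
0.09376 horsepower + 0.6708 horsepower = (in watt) 570.1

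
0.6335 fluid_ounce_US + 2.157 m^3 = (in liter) 2157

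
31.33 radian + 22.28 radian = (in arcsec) 1.106e+07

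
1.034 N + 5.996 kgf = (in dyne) 5.983e+06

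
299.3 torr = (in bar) 0.399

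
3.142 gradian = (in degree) 2.828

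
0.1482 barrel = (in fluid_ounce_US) 796.7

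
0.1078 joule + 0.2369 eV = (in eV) 6.728e+17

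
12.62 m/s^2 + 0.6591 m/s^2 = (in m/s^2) 13.28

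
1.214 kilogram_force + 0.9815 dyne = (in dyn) 1.191e+06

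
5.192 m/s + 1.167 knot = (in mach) 0.01701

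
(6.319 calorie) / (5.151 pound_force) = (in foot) 3.786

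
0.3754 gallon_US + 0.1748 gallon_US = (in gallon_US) 0.5502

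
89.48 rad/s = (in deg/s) 5127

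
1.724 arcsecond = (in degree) 0.0004789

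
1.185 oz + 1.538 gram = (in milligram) 3.513e+04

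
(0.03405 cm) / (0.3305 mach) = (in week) 5.003e-12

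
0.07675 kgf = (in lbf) 0.1692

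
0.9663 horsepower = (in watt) 720.6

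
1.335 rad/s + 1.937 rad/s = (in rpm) 31.25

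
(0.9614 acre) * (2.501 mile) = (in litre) 1.566e+10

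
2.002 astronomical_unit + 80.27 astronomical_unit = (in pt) 3.489e+16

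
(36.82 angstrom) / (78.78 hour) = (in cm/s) 1.298e-12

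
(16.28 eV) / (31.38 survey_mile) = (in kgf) 5.267e-24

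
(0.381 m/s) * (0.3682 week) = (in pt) 2.405e+08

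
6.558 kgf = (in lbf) 14.46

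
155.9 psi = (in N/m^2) 1.075e+06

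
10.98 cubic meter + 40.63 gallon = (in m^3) 11.13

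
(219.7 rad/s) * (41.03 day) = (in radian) 7.788e+08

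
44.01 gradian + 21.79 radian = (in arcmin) 7.729e+04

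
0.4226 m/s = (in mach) 0.001241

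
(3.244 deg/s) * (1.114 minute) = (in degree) 216.8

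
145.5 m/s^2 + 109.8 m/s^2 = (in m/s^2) 255.3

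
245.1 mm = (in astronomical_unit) 1.638e-12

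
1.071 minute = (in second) 64.26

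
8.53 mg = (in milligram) 8.53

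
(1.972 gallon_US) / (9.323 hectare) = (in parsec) 2.595e-24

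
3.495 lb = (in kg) 1.585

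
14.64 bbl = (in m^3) 2.328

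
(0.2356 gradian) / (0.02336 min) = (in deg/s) 0.1513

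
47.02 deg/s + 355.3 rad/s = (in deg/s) 2.04e+04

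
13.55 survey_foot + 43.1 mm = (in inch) 164.3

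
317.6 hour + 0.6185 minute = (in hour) 317.6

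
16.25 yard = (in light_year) 1.571e-15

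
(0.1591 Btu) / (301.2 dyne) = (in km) 55.73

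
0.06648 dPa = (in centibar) 6.648e-06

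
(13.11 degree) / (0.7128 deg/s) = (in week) 3.041e-05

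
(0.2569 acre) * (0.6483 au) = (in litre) 1.008e+17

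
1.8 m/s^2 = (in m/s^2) 1.8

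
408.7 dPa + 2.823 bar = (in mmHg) 2118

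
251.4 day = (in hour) 6034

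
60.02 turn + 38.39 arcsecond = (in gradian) 2.401e+04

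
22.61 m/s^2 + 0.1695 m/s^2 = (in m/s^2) 22.78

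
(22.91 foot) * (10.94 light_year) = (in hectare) 7.227e+13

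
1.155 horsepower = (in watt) 861.3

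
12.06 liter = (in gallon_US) 3.186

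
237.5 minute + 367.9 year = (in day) 1.343e+05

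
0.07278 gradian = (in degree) 0.0655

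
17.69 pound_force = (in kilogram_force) 8.024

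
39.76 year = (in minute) 2.09e+07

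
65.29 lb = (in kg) 29.62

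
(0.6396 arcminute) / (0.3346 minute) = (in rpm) 8.85e-05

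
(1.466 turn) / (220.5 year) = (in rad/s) 1.325e-09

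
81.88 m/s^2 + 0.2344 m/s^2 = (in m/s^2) 82.11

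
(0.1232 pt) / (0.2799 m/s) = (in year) 4.924e-12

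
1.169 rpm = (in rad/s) 0.1224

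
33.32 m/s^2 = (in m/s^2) 33.32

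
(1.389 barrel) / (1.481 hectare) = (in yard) 1.631e-05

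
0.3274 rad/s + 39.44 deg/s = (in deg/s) 58.2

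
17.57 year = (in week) 916.1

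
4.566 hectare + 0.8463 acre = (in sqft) 5.283e+05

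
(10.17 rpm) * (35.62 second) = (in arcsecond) 7.825e+06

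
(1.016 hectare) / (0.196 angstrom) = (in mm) 5.184e+17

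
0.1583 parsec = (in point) 1.385e+19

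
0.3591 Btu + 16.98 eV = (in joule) 378.9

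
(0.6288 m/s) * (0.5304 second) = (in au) 2.229e-12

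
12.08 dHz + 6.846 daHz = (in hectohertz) 0.6967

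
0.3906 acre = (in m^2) 1581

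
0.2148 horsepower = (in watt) 160.2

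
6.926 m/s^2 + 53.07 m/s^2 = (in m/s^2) 60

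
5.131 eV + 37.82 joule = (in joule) 37.82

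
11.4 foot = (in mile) 0.002159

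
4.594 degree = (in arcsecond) 1.654e+04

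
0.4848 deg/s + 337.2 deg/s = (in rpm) 56.28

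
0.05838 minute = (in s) 3.503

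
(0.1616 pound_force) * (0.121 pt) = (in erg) 306.8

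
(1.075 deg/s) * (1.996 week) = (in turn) 3605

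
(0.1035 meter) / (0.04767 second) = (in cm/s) 217.1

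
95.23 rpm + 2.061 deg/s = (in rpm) 95.57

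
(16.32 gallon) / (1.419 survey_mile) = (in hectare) 2.705e-09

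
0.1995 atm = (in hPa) 202.1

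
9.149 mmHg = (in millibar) 12.2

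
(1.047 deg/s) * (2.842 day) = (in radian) 4487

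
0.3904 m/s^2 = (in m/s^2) 0.3904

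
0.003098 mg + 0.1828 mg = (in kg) 1.859e-07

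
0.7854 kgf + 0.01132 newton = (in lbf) 1.734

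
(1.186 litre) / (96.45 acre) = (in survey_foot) 9.969e-09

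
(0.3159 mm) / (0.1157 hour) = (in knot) 1.474e-06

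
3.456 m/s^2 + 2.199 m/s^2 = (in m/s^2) 5.655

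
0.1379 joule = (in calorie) 0.03296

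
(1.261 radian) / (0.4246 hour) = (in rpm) 0.007878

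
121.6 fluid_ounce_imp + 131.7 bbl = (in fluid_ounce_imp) 7.371e+05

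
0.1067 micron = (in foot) 3.501e-07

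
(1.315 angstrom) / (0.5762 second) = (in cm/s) 2.282e-08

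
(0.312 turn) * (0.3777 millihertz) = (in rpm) 0.007071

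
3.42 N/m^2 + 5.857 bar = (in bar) 5.857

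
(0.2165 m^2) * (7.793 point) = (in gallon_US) 0.1572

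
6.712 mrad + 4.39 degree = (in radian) 0.08333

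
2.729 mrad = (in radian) 0.002729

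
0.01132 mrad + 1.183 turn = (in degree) 425.9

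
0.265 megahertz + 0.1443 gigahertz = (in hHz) 1.446e+06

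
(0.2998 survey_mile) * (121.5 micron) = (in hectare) 5.862e-06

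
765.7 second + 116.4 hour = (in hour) 116.6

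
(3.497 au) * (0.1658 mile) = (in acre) 3.449e+10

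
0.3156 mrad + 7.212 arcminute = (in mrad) 2.413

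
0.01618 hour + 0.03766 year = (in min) 1.98e+04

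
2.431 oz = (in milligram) 6.892e+04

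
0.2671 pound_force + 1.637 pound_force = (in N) 8.47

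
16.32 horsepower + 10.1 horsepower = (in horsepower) 26.42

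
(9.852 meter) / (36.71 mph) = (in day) 6.948e-06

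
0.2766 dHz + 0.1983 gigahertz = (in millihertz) 1.983e+11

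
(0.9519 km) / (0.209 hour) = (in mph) 2.83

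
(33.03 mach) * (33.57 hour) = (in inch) 5.351e+10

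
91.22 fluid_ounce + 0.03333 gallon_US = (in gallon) 0.746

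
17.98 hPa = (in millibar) 17.98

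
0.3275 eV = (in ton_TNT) 1.254e-29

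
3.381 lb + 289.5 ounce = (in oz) 343.6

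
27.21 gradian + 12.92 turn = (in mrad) 8.161e+04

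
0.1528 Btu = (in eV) 1.006e+21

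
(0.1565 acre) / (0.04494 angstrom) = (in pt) 3.995e+17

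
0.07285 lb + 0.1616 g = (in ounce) 1.171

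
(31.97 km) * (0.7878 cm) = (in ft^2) 2711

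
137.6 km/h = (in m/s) 38.22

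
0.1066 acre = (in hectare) 0.04314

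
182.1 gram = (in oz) 6.423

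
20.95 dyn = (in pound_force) 4.71e-05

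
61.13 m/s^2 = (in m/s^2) 61.13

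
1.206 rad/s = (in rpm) 11.52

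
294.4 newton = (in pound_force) 66.18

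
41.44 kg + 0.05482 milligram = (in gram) 4.144e+04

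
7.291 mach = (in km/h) 8937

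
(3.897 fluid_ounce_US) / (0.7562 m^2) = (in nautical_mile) 8.229e-08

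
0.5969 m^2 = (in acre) 0.0001475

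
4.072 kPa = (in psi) 0.5906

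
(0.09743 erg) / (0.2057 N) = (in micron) 0.04737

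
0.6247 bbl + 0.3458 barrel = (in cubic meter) 0.1543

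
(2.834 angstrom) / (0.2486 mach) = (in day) 3.875e-17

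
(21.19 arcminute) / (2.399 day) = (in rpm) 2.84e-07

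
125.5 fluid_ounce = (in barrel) 0.02334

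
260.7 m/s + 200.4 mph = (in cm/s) 3.503e+04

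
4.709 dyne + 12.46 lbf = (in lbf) 12.46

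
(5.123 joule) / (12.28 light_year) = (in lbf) 9.913e-18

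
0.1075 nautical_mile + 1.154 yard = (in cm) 2.001e+04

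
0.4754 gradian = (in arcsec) 1540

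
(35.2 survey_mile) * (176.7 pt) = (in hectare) 0.3531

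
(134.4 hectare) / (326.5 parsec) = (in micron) 1.334e-07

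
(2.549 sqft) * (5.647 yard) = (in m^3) 1.223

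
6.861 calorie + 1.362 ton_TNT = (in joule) 5.699e+09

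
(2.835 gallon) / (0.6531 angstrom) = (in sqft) 1.769e+09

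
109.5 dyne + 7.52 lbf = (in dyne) 3.345e+06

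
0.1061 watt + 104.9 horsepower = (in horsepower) 104.9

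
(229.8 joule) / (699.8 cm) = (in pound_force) 7.382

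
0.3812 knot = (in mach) 0.0005759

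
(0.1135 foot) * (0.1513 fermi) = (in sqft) 5.634e-17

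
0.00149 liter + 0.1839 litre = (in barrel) 0.001166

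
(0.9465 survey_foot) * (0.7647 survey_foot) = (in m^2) 0.06724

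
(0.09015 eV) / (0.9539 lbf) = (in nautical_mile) 1.838e-24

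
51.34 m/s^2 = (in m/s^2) 51.34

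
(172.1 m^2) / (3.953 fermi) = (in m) 4.354e+16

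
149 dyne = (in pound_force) 0.000335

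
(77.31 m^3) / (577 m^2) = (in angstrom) 1.34e+09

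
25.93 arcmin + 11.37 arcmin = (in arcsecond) 2238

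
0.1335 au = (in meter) 1.997e+10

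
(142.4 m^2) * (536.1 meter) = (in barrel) 4.802e+05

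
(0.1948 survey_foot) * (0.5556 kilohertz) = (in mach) 0.09688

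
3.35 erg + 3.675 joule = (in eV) 2.294e+19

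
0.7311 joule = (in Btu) 0.0006929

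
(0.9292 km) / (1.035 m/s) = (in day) 0.01039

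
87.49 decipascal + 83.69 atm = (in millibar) 8.48e+04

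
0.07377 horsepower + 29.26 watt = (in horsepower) 0.113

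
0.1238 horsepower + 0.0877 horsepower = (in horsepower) 0.2115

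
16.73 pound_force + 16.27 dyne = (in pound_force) 16.73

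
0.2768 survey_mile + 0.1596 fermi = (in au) 2.978e-09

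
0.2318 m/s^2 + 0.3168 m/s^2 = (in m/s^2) 0.5486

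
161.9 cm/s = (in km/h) 5.828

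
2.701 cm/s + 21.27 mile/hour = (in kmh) 34.33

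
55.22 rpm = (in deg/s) 331.3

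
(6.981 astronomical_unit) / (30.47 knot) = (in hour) 1.851e+07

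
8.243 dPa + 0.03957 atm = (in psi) 0.5816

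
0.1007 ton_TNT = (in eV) 2.63e+27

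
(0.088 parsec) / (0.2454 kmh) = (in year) 1.263e+09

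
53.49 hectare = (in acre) 132.2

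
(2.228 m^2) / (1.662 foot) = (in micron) 4.398e+06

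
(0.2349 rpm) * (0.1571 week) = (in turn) 372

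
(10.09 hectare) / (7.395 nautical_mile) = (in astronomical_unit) 4.925e-11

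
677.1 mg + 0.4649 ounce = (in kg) 0.01386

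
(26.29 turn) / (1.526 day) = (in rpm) 0.01196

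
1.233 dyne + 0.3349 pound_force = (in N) 1.49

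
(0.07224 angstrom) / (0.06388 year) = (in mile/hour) 8.022e-18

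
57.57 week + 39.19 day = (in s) 3.82e+07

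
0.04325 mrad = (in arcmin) 0.1487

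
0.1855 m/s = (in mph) 0.415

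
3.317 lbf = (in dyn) 1.475e+06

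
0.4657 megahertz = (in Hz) 4.657e+05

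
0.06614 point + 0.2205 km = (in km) 0.2205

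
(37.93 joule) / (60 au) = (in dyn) 4.226e-07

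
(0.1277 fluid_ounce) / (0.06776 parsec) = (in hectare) 1.806e-25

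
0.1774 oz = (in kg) 0.005029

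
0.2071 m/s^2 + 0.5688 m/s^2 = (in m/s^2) 0.7759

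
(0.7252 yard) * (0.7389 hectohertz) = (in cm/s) 4900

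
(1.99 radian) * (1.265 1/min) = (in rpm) 0.4006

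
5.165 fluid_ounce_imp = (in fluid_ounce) 4.962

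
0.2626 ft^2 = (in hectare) 2.44e-06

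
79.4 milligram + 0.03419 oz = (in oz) 0.03699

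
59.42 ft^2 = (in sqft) 59.42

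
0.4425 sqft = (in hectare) 4.111e-06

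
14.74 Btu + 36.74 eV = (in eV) 9.706e+22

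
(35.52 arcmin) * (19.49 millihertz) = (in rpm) 0.001923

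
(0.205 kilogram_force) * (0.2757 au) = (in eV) 5.175e+29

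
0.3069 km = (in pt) 8.7e+05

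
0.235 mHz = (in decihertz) 0.00235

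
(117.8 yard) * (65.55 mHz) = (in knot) 13.73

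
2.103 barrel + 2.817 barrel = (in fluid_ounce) 2.645e+04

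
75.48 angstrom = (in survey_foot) 2.476e-08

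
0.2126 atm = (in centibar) 21.54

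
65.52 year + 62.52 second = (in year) 65.52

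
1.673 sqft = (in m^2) 0.1554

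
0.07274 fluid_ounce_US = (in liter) 0.002151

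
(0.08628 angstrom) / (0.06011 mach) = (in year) 1.337e-20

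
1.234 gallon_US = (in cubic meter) 0.004671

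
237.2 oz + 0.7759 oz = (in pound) 14.87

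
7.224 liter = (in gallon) 1.908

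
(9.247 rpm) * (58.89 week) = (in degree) 1.976e+09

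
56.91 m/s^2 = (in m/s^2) 56.91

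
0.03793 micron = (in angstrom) 379.3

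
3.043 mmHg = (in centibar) 0.4057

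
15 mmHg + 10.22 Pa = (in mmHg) 15.08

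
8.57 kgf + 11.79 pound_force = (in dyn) 1.365e+07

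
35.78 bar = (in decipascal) 3.578e+07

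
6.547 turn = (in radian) 41.14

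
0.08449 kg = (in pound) 0.1863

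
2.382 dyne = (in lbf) 5.355e-06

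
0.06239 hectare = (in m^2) 623.9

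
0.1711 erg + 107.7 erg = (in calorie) 2.578e-06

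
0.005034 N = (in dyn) 503.4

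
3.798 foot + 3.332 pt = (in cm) 115.9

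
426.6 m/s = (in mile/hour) 954.3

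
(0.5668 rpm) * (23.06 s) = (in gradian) 87.14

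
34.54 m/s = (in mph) 77.26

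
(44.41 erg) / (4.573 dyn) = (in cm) 9.711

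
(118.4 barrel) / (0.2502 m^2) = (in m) 75.24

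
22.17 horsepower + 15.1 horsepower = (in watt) 2.779e+04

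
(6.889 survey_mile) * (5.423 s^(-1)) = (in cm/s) 6.012e+06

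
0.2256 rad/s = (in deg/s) 12.93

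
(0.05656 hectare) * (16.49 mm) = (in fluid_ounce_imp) 3.283e+05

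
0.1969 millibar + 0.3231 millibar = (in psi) 0.007542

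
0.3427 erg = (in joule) 3.427e-08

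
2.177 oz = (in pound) 0.1361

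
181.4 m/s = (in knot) 352.6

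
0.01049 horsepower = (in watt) 7.822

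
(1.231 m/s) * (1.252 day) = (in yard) 1.456e+05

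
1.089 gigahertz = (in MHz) 1089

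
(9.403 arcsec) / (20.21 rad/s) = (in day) 2.611e-11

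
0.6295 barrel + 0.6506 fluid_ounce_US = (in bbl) 0.6296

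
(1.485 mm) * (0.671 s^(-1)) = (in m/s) 0.0009964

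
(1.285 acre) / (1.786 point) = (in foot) 2.708e+07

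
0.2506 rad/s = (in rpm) 2.393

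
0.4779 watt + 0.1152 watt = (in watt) 0.5931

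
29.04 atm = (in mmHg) 2.207e+04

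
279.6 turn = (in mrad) 1.757e+06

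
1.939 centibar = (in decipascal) 1.939e+04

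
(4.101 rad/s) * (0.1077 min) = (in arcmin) 9.11e+04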